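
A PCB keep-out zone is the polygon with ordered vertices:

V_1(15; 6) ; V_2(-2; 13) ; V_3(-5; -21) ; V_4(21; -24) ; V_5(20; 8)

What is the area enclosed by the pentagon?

Apply Gauss's area formula: 2A = Σ (x_i·y_{i+1} − x_{i+1}·y_i), indices taken mod 5.
Σ = (207) + (107) + (561) + (648) + (0) = 1523
Area = |Σ|/2 = 761.5.

761.5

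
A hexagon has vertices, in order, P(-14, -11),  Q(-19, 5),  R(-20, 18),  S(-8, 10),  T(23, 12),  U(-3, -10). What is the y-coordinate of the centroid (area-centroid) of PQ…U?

Apply the surveyor's formula. First the cross-terms c_i = x_i·y_{i+1} − x_{i+1}·y_i:
  -279, -242, -56, -326, -194, -107  ⇒  2A = -1204, A = -602.
Then Σ (y_i + y_{i+1})·c_i = -10773, so ȳ = -10773 / (6·(-602)) = 513/172.

513/172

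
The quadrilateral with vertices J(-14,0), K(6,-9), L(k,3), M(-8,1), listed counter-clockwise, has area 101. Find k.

The doubled signed area Σ (x_i y_{i+1} − x_{i+1} y_i) is linear in k.
With k=0 it equals 182; the coefficient of k is 10 (from the two edges through L).
So 10·k + 182 = 2·101 = 202 ⇒ k = 2.

2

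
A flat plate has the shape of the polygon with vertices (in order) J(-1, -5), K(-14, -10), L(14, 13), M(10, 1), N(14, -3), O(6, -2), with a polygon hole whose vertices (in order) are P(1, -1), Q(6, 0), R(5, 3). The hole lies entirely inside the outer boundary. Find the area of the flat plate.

Outer boundary:
Σ = (-60) + (-42) + (-116) + (-44) + (-10) + (-32) = -304
Area = |Σ|/2 = 152.
Hole:
Cross-terms: 6, 18, -8  ⇒  Σ = 16
Area = |Σ|/2 = 8.
Net area = 152 − 8 = 144.

144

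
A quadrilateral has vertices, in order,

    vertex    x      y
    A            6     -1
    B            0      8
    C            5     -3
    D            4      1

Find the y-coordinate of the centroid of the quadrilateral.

Apply the surveyor's formula. First the cross-terms c_i = x_i·y_{i+1} − x_{i+1}·y_i:
  48, -40, 17, -10  ⇒  2A = 15, A = 7.5.
Then Σ (y_i + y_{i+1})·c_i = 102, so ȳ = 102 / (6·7.5) = 34/15.

34/15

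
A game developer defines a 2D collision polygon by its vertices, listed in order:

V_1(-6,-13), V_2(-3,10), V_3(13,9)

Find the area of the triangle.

Apply the surveyor's formula: 2A = Σ (x_i·y_{i+1} − x_{i+1}·y_i), indices taken mod 3.
V_1→V_2: (-6)(10) − (-3)(-13) = -99
V_2→V_3: (-3)(9) − (13)(10) = -157
V_3→V_1: (13)(-13) − (-6)(9) = -115
Σ = -371
Area = |Σ|/2 = 185.5.

185.5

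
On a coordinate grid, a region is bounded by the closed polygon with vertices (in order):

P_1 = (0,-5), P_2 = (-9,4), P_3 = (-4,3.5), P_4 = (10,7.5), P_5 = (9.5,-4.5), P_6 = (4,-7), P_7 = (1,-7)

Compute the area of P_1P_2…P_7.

158.125

P_1→P_2: (0)(4) − (-9)(-5) = -45
P_2→P_3: (-9)(3.5) − (-4)(4) = -15.5
P_3→P_4: (-4)(7.5) − (10)(3.5) = -65
P_4→P_5: (10)(-4.5) − (9.5)(7.5) = -116.25
P_5→P_6: (9.5)(-7) − (4)(-4.5) = -48.5
P_6→P_7: (4)(-7) − (1)(-7) = -21
P_7→P_1: (1)(-5) − (0)(-7) = -5
Σ = -316.25
Area = |Σ|/2 = 158.125.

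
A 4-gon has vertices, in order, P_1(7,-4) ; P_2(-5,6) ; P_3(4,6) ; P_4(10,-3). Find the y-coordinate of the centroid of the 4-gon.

229/123

Apply the shoelace (surveyor's) formula. First the cross-terms c_i = x_i·y_{i+1} − x_{i+1}·y_i:
  22, -54, -72, -19  ⇒  2A = -123, A = -61.5.
Then Σ (y_i + y_{i+1})·c_i = -687, so ȳ = -687 / (6·(-61.5)) = 229/123.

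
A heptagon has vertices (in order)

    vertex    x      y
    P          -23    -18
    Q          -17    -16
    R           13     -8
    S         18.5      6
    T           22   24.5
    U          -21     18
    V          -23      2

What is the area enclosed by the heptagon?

Apply the shoelace (surveyor's) formula: 2A = Σ (x_i·y_{i+1} − x_{i+1}·y_i), indices taken mod 7.
Σ = (62) + (344) + (226) + (321.25) + (910.5) + (372) + (460) = 2695.75
Area = |Σ|/2 = 1347.875.

1347.875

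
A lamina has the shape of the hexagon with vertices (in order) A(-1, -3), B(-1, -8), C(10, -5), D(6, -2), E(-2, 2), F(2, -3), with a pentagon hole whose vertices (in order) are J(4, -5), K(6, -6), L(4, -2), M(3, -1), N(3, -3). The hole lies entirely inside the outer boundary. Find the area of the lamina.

Outer boundary:
Cross-terms: 5, 85, 10, 8, 2, -9  ⇒  Σ = 101
Area = |Σ|/2 = 50.5.
Hole:
Cross-terms: 6, 12, 2, -6, -3  ⇒  Σ = 11
Area = |Σ|/2 = 5.5.
Net area = 50.5 − 5.5 = 45.

45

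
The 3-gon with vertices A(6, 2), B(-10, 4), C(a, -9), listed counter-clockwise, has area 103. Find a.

The doubled signed area Σ (x_i y_{i+1} − x_{i+1} y_i) is linear in a.
With a=0 it equals 188; the coefficient of a is -2 (from the two edges through C).
So -2·a + 188 = 2·103 = 206 ⇒ a = -9.

-9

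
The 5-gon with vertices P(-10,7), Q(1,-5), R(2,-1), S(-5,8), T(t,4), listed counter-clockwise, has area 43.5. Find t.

Write out the shoelace sum; only the two edges meeting at T involve t:
2·Area = [((-5)·4 − t·8) + (t·7 − (-10)·4)] + 63
       = -1·t + 83 = 87
⇒ t = -4.

-4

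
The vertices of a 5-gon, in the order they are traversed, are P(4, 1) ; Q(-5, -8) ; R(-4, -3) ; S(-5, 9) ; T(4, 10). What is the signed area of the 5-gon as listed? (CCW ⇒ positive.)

P→Q: (4)(-8) − (-5)(1) = -27
Q→R: (-5)(-3) − (-4)(-8) = -17
R→S: (-4)(9) − (-5)(-3) = -51
S→T: (-5)(10) − (4)(9) = -86
T→P: (4)(1) − (4)(10) = -36
Σ = -217
Signed area = Σ/2 = -108.5 (negative ⇒ clockwise traversal).

-108.5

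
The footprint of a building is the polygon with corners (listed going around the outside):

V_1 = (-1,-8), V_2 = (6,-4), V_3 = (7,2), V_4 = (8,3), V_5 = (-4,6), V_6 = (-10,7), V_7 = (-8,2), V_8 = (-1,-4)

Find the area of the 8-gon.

V_1→V_2: (-1)(-4) − (6)(-8) = 52
V_2→V_3: (6)(2) − (7)(-4) = 40
V_3→V_4: (7)(3) − (8)(2) = 5
V_4→V_5: (8)(6) − (-4)(3) = 60
V_5→V_6: (-4)(7) − (-10)(6) = 32
V_6→V_7: (-10)(2) − (-8)(7) = 36
V_7→V_8: (-8)(-4) − (-1)(2) = 34
V_8→V_1: (-1)(-8) − (-1)(-4) = 4
Σ = 263
Area = |Σ|/2 = 131.5.

131.5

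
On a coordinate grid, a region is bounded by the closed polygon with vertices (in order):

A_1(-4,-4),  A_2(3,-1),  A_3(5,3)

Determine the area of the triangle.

Apply the shoelace (surveyor's) formula: 2A = Σ (x_i·y_{i+1} − x_{i+1}·y_i), indices taken mod 3.
A_1→A_2: (-4)(-1) − (3)(-4) = 16
A_2→A_3: (3)(3) − (5)(-1) = 14
A_3→A_1: (5)(-4) − (-4)(3) = -8
Σ = 22
Area = |Σ|/2 = 11.

11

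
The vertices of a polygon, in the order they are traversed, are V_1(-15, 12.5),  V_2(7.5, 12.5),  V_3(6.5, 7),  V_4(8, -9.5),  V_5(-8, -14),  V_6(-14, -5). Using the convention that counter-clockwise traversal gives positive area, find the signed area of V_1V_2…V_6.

-510.875

Apply the shoelace (surveyor's) formula: 2A = Σ (x_i·y_{i+1} − x_{i+1}·y_i), indices taken mod 6.
Cross-terms: -281.25, -28.75, -117.75, -188, -156, -250  ⇒  Σ = -1021.75
Signed area = Σ/2 = -510.875 (negative ⇒ clockwise traversal).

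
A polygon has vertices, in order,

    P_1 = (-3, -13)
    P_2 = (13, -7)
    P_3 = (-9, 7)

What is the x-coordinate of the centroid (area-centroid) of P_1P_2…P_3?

Apply the shoelace (surveyor's) formula. First the cross-terms c_i = x_i·y_{i+1} − x_{i+1}·y_i:
  190, 28, 138  ⇒  2A = 356, A = 178.
Then Σ (x_i + x_{i+1})·c_i = 356, so x̄ = 356 / (6·178) = 1/3.

1/3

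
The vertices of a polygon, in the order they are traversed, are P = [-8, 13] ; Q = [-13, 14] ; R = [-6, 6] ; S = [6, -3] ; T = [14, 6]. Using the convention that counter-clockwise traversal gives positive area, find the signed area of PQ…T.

176.5

Apply the surveyor's formula: 2A = Σ (x_i·y_{i+1} − x_{i+1}·y_i), indices taken mod 5.
Σ = (57) + (6) + (-18) + (78) + (230) = 353
Signed area = Σ/2 = 176.5 (positive ⇒ counter-clockwise traversal).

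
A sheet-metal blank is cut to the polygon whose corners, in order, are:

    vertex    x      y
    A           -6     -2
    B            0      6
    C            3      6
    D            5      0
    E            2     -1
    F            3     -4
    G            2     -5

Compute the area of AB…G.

67.5

Apply the shoelace (surveyor's) formula: 2A = Σ (x_i·y_{i+1} − x_{i+1}·y_i), indices taken mod 7.
A→B: (-6)(6) − (0)(-2) = -36
B→C: (0)(6) − (3)(6) = -18
C→D: (3)(0) − (5)(6) = -30
D→E: (5)(-1) − (2)(0) = -5
E→F: (2)(-4) − (3)(-1) = -5
F→G: (3)(-5) − (2)(-4) = -7
G→A: (2)(-2) − (-6)(-5) = -34
Σ = -135
Area = |Σ|/2 = 67.5.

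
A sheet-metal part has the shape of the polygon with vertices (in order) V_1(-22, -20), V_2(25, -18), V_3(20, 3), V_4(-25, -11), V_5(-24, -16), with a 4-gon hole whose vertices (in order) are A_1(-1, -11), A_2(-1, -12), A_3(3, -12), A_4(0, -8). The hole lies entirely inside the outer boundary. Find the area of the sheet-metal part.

716.5

Outer boundary:
Apply Gauss's area formula: 2A = Σ (x_i·y_{i+1} − x_{i+1}·y_i), indices taken mod 5.
Σ = (896) + (435) + (-145) + (136) + (128) = 1450
Area = |Σ|/2 = 725.
Hole:
Apply the shoelace formula: 2A = Σ (x_i·y_{i+1} − x_{i+1}·y_i), indices taken mod 4.
Σ = (1) + (48) + (-24) + (-8) = 17
Area = |Σ|/2 = 8.5.
Net area = 725 − 8.5 = 716.5.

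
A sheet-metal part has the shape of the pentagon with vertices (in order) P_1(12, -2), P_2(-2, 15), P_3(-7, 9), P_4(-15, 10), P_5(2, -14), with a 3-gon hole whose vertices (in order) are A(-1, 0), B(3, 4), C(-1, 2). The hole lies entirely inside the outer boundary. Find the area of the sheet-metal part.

Outer boundary:
Apply the shoelace (surveyor's) formula: 2A = Σ (x_i·y_{i+1} − x_{i+1}·y_i), indices taken mod 5.
Cross-terms: 176, 87, 65, 190, 164  ⇒  Σ = 682
Area = |Σ|/2 = 341.
Hole:
Apply Gauss's area formula: 2A = Σ (x_i·y_{i+1} − x_{i+1}·y_i), indices taken mod 3.
Σ = (-4) + (10) + (2) = 8
Area = |Σ|/2 = 4.
Net area = 341 − 4 = 337.

337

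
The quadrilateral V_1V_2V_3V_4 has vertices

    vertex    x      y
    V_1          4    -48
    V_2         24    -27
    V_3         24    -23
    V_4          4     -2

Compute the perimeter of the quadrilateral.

|V_1V_2| = √((20)² + (21)²) = √841 = 29
|V_2V_3| = √((0)² + (4)²) = √16 = 4
|V_3V_4| = √((-20)² + (21)²) = √841 = 29
|V_4V_1| = √((0)² + (-46)²) = √2116 = 46
Perimeter = 29 + 4 + 29 + 46 = 108.

108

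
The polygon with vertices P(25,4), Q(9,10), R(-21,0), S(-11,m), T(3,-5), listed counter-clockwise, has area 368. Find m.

Write out the shoelace sum; only the two edges meeting at S involve m:
2·Area = [((-21)·m − (-11)·0) + ((-11)·(-5) − 3·m)] + 561
       = -24·m + 616 = 736
⇒ m = -5.

-5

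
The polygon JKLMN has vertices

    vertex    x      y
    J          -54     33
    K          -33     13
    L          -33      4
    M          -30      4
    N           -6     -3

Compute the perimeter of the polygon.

|JK| = √((21)² + (-20)²) = √841 = 29
|KL| = √((0)² + (-9)²) = √81 = 9
|LM| = √((3)² + (0)²) = √9 = 3
|MN| = √((24)² + (-7)²) = √625 = 25
|NJ| = √((-48)² + (36)²) = √3600 = 60
Perimeter = 29 + 9 + 3 + 25 + 60 = 126.

126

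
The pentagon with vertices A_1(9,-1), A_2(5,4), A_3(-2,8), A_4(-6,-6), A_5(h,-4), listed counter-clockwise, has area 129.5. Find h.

10

Write out the shoelace sum; only the two edges meeting at A_5 involve h:
2·Area = [((-6)·(-4) − h·(-6)) + (h·(-1) − 9·(-4))] + 149
       = 5·h + 209 = 259
⇒ h = 10.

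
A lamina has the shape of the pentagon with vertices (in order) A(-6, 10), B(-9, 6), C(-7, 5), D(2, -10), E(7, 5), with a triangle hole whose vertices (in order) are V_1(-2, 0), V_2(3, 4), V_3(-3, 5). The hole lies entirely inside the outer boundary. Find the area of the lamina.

131

Outer boundary:
Apply the shoelace (surveyor's) formula: 2A = Σ (x_i·y_{i+1} − x_{i+1}·y_i), indices taken mod 5.
Σ = (54) + (-3) + (60) + (80) + (100) = 291
Area = |Σ|/2 = 145.5.
Hole:
Σ = (-8) + (27) + (10) = 29
Area = |Σ|/2 = 14.5.
Net area = 145.5 − 14.5 = 131.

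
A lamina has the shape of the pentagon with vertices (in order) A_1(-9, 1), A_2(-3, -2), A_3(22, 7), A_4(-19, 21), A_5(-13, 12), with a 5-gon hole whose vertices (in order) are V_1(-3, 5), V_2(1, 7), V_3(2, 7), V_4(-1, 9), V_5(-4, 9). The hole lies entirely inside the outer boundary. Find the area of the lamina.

376.5

Outer boundary:
A_1→A_2: (-9)(-2) − (-3)(1) = 21
A_2→A_3: (-3)(7) − (22)(-2) = 23
A_3→A_4: (22)(21) − (-19)(7) = 595
A_4→A_5: (-19)(12) − (-13)(21) = 45
A_5→A_1: (-13)(1) − (-9)(12) = 95
Σ = 779
Area = |Σ|/2 = 389.5.
Hole:
Apply the shoelace formula: 2A = Σ (x_i·y_{i+1} − x_{i+1}·y_i), indices taken mod 5.
Cross-terms: -26, -7, 25, 27, 7  ⇒  Σ = 26
Area = |Σ|/2 = 13.
Net area = 389.5 − 13 = 376.5.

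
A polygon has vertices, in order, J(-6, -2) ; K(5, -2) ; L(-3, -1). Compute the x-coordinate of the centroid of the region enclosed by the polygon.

-4/3

Apply Gauss's area formula. First the cross-terms c_i = x_i·y_{i+1} − x_{i+1}·y_i:
  22, -11, 0  ⇒  2A = 11, A = 5.5.
Then Σ (x_i + x_{i+1})·c_i = -44, so x̄ = -44 / (6·5.5) = -4/3.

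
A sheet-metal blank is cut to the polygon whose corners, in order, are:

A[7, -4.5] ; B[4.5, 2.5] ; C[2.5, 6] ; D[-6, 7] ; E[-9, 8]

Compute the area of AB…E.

Cross-terms: 37.75, 20.75, 53.5, 15, -15.5  ⇒  Σ = 111.5
Area = |Σ|/2 = 55.75.

55.75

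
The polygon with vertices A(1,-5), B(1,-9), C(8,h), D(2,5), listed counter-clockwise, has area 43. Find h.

Write out the shoelace sum; only the two edges meeting at C involve h:
2·Area = [(1·h − 8·(-9)) + (8·5 − 2·h)] + -19
       = -1·h + 93 = 86
⇒ h = 7.

7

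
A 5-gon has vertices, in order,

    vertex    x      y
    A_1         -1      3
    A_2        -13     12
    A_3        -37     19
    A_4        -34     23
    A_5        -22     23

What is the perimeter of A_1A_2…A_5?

86

|A_1A_2| = √((-12)² + (9)²) = √225 = 15
|A_2A_3| = √((-24)² + (7)²) = √625 = 25
|A_3A_4| = √((3)² + (4)²) = √25 = 5
|A_4A_5| = √((12)² + (0)²) = √144 = 12
|A_5A_1| = √((21)² + (-20)²) = √841 = 29
Perimeter = 15 + 25 + 5 + 12 + 29 = 86.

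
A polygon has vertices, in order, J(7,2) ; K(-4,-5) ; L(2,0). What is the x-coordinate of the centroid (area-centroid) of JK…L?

Apply the shoelace formula. First the cross-terms c_i = x_i·y_{i+1} − x_{i+1}·y_i:
  -27, 10, 4  ⇒  2A = -13, A = -6.5.
Then Σ (x_i + x_{i+1})·c_i = -65, so x̄ = -65 / (6·(-6.5)) = 5/3.

5/3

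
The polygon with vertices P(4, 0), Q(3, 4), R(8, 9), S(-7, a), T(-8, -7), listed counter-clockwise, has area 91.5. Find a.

The doubled signed area Σ (x_i y_{i+1} − x_{i+1} y_i) is linear in a.
With a=0 it equals 151; the coefficient of a is 16 (from the two edges through S).
So 16·a + 151 = 2·91.5 = 183 ⇒ a = 2.

2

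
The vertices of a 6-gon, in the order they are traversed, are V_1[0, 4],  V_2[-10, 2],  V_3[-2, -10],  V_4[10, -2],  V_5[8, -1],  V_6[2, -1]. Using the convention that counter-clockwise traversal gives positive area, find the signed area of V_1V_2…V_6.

128

Apply the shoelace formula: 2A = Σ (x_i·y_{i+1} − x_{i+1}·y_i), indices taken mod 6.
Σ = (40) + (104) + (104) + (6) + (-6) + (8) = 256
Signed area = Σ/2 = 128 (positive ⇒ counter-clockwise traversal).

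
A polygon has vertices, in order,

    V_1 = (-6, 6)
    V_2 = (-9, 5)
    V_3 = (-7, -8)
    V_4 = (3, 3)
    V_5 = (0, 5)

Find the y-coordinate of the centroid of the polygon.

Apply the surveyor's formula. First the cross-terms c_i = x_i·y_{i+1} − x_{i+1}·y_i:
  24, 107, 3, 15, 30  ⇒  2A = 179, A = 89.5.
Then Σ (y_i + y_{i+1})·c_i = 378, so ȳ = 378 / (6·89.5) = 126/179.

126/179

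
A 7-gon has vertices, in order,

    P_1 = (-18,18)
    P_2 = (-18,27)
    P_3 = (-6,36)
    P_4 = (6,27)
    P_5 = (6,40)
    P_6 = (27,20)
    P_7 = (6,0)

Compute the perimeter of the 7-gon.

|P_1P_2| = √((0)² + (9)²) = √81 = 9
|P_2P_3| = √((12)² + (9)²) = √225 = 15
|P_3P_4| = √((12)² + (-9)²) = √225 = 15
|P_4P_5| = √((0)² + (13)²) = √169 = 13
|P_5P_6| = √((21)² + (-20)²) = √841 = 29
|P_6P_7| = √((-21)² + (-20)²) = √841 = 29
|P_7P_1| = √((-24)² + (18)²) = √900 = 30
Perimeter = 9 + 15 + 15 + 13 + 29 + 29 + 30 = 140.

140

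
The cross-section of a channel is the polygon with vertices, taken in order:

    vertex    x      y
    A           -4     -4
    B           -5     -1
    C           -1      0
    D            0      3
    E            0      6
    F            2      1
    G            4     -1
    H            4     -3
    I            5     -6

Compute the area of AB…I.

Apply the surveyor's formula: 2A = Σ (x_i·y_{i+1} − x_{i+1}·y_i), indices taken mod 9.
Σ = (-16) + (-1) + (-3) + (0) + (-12) + (-6) + (-8) + (-9) + (-44) = -99
Area = |Σ|/2 = 49.5.

49.5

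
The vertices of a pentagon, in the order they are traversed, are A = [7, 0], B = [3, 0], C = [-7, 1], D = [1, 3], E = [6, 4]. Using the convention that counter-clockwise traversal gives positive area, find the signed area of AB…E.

A→B: (7)(0) − (3)(0) = 0
B→C: (3)(1) − (-7)(0) = 3
C→D: (-7)(3) − (1)(1) = -22
D→E: (1)(4) − (6)(3) = -14
E→A: (6)(0) − (7)(4) = -28
Σ = -61
Signed area = Σ/2 = -30.5 (negative ⇒ clockwise traversal).

-30.5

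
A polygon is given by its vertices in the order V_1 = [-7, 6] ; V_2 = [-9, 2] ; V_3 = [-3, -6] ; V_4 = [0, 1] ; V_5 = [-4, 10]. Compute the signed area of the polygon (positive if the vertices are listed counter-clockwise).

Σ = (40) + (60) + (-3) + (4) + (46) = 147
Signed area = Σ/2 = 73.5 (positive ⇒ counter-clockwise traversal).

73.5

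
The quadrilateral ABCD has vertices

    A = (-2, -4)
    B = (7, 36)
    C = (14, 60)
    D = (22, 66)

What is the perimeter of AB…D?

|AB| = √((9)² + (40)²) = √1681 = 41
|BC| = √((7)² + (24)²) = √625 = 25
|CD| = √((8)² + (6)²) = √100 = 10
|DA| = √((-24)² + (-70)²) = √5476 = 74
Perimeter = 41 + 25 + 10 + 74 = 150.

150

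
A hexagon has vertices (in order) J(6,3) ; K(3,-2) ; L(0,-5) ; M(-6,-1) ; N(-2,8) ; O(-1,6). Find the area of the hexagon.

79.5

Σ = (-21) + (-15) + (-30) + (-50) + (-4) + (-39) = -159
Area = |Σ|/2 = 79.5.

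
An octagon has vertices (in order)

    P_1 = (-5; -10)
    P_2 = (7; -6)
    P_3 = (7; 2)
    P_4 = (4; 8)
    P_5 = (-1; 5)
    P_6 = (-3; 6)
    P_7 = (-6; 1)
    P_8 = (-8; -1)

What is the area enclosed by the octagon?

181.5

Apply the shoelace (surveyor's) formula: 2A = Σ (x_i·y_{i+1} − x_{i+1}·y_i), indices taken mod 8.
Σ = (100) + (56) + (48) + (28) + (9) + (33) + (14) + (75) = 363
Area = |Σ|/2 = 181.5.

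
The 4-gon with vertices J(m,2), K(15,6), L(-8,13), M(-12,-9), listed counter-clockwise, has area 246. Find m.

The doubled signed area Σ (x_i y_{i+1} − x_{i+1} y_i) is linear in m.
With m=0 it equals 417; the coefficient of m is 15 (from the two edges through J).
So 15·m + 417 = 2·246 = 492 ⇒ m = 5.

5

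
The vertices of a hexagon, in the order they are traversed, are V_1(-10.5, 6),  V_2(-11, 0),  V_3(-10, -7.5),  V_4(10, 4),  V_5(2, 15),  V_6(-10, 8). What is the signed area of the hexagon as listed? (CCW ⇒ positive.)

Apply the surveyor's formula: 2A = Σ (x_i·y_{i+1} − x_{i+1}·y_i), indices taken mod 6.
Σ = (66) + (82.5) + (35) + (142) + (166) + (24) = 515.5
Signed area = Σ/2 = 257.75 (positive ⇒ counter-clockwise traversal).

257.75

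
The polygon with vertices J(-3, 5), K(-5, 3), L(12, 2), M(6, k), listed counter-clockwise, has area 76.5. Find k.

11

Write out the shoelace sum; only the two edges meeting at M involve k:
2·Area = [(12·k − 6·2) + (6·5 − (-3)·k)] + -30
       = 15·k + -12 = 153
⇒ k = 11.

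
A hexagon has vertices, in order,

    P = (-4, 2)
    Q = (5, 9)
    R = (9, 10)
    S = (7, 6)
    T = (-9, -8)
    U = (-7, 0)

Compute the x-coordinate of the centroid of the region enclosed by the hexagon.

-106/165

Apply Gauss's area formula. First the cross-terms c_i = x_i·y_{i+1} − x_{i+1}·y_i:
  -46, -31, -16, -2, -56, -14  ⇒  2A = -165, A = -82.5.
Then Σ (x_i + x_{i+1})·c_i = 318, so x̄ = 318 / (6·(-82.5)) = -106/165.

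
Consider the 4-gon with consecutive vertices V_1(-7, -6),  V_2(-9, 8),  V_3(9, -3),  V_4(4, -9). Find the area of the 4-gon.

155.5

Apply the surveyor's formula: 2A = Σ (x_i·y_{i+1} − x_{i+1}·y_i), indices taken mod 4.
Σ = (-110) + (-45) + (-69) + (-87) = -311
Area = |Σ|/2 = 155.5.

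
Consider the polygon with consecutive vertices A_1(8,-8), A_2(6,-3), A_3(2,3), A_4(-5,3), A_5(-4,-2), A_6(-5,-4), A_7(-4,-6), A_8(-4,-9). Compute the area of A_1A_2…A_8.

Apply Gauss's area formula: 2A = Σ (x_i·y_{i+1} − x_{i+1}·y_i), indices taken mod 8.
A_1→A_2: (8)(-3) − (6)(-8) = 24
A_2→A_3: (6)(3) − (2)(-3) = 24
A_3→A_4: (2)(3) − (-5)(3) = 21
A_4→A_5: (-5)(-2) − (-4)(3) = 22
A_5→A_6: (-4)(-4) − (-5)(-2) = 6
A_6→A_7: (-5)(-6) − (-4)(-4) = 14
A_7→A_8: (-4)(-9) − (-4)(-6) = 12
A_8→A_1: (-4)(-8) − (8)(-9) = 104
Σ = 227
Area = |Σ|/2 = 113.5.

113.5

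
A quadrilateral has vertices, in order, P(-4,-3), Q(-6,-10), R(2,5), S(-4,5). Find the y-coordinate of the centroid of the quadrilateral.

64/111

Apply the surveyor's formula. First the cross-terms c_i = x_i·y_{i+1} − x_{i+1}·y_i:
  22, -10, 30, 32  ⇒  2A = 74, A = 37.
Then Σ (y_i + y_{i+1})·c_i = 128, so ȳ = 128 / (6·37) = 64/111.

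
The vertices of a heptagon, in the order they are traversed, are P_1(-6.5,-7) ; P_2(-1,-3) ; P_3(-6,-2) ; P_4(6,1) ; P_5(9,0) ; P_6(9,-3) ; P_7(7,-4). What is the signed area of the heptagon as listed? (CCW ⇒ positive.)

-61.75

Cross-terms: 12.5, -16, 6, -9, -27, -15, -75  ⇒  Σ = -123.5
Signed area = Σ/2 = -61.75 (negative ⇒ clockwise traversal).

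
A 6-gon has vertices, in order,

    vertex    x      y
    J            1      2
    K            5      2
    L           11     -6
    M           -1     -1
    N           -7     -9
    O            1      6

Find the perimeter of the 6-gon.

58

|JK| = √((4)² + (0)²) = √16 = 4
|KL| = √((6)² + (-8)²) = √100 = 10
|LM| = √((-12)² + (5)²) = √169 = 13
|MN| = √((-6)² + (-8)²) = √100 = 10
|NO| = √((8)² + (15)²) = √289 = 17
|OJ| = √((0)² + (-4)²) = √16 = 4
Perimeter = 4 + 10 + 13 + 10 + 17 + 4 = 58.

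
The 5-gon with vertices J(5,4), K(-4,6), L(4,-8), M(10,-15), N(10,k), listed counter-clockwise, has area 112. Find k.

-8

The doubled signed area Σ (x_i y_{i+1} − x_{i+1} y_i) is linear in k.
With k=0 it equals 264; the coefficient of k is 5 (from the two edges through N).
So 5·k + 264 = 2·112 = 224 ⇒ k = -8.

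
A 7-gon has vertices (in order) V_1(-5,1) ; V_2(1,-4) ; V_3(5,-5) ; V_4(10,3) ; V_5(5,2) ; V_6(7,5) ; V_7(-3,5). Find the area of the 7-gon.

93.5

Σ = (19) + (15) + (65) + (5) + (11) + (50) + (22) = 187
Area = |Σ|/2 = 93.5.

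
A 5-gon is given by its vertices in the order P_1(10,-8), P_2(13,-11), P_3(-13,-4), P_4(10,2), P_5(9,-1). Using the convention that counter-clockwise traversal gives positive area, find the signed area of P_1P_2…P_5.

Apply the surveyor's formula: 2A = Σ (x_i·y_{i+1} − x_{i+1}·y_i), indices taken mod 5.
Σ = (-6) + (-195) + (14) + (-28) + (-62) = -277
Signed area = Σ/2 = -138.5 (negative ⇒ clockwise traversal).

-138.5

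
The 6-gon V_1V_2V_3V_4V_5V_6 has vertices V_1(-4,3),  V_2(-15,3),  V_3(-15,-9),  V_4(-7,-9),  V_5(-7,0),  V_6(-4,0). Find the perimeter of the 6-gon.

46

|V_1V_2| = √((-11)² + (0)²) = √121 = 11
|V_2V_3| = √((0)² + (-12)²) = √144 = 12
|V_3V_4| = √((8)² + (0)²) = √64 = 8
|V_4V_5| = √((0)² + (9)²) = √81 = 9
|V_5V_6| = √((3)² + (0)²) = √9 = 3
|V_6V_1| = √((0)² + (3)²) = √9 = 3
Perimeter = 11 + 12 + 8 + 9 + 3 + 3 = 46.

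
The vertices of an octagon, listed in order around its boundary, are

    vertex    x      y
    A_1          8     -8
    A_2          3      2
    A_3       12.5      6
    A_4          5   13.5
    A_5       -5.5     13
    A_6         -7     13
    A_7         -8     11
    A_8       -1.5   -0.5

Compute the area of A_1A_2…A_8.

197

Apply the shoelace formula: 2A = Σ (x_i·y_{i+1} − x_{i+1}·y_i), indices taken mod 8.
Σ = (40) + (-7) + (138.75) + (139.25) + (19.5) + (27) + (20.5) + (16) = 394
Area = |Σ|/2 = 197.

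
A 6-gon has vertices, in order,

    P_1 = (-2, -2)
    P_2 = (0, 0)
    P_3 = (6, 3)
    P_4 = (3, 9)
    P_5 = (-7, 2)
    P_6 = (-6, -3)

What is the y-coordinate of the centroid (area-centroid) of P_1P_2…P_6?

Apply the shoelace (surveyor's) formula. First the cross-terms c_i = x_i·y_{i+1} − x_{i+1}·y_i:
  0, 0, 45, 69, 33, 6  ⇒  2A = 153, A = 76.5.
Then Σ (y_i + y_{i+1})·c_i = 1236, so ȳ = 1236 / (6·76.5) = 412/153.

412/153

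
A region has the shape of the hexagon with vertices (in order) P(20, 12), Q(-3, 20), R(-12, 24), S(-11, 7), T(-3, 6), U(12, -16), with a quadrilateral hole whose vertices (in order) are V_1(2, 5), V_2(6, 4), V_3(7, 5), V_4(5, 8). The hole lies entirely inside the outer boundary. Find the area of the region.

Outer boundary:
Σ = (436) + (168) + (180) + (-45) + (-24) + (464) = 1179
Area = |Σ|/2 = 589.5.
Hole:
Apply Gauss's area formula: 2A = Σ (x_i·y_{i+1} − x_{i+1}·y_i), indices taken mod 4.
V_1→V_2: (2)(4) − (6)(5) = -22
V_2→V_3: (6)(5) − (7)(4) = 2
V_3→V_4: (7)(8) − (5)(5) = 31
V_4→V_1: (5)(5) − (2)(8) = 9
Σ = 20
Area = |Σ|/2 = 10.
Net area = 589.5 − 10 = 579.5.

579.5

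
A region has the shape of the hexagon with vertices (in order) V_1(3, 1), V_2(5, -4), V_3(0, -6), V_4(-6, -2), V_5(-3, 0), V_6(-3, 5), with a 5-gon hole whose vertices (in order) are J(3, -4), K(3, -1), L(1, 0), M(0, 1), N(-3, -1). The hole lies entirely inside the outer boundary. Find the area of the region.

Outer boundary:
Σ = (-17) + (-30) + (-36) + (-6) + (-15) + (-18) = -122
Area = |Σ|/2 = 61.
Hole:
J→K: (3)(-1) − (3)(-4) = 9
K→L: (3)(0) − (1)(-1) = 1
L→M: (1)(1) − (0)(0) = 1
M→N: (0)(-1) − (-3)(1) = 3
N→J: (-3)(-4) − (3)(-1) = 15
Σ = 29
Area = |Σ|/2 = 14.5.
Net area = 61 − 14.5 = 46.5.

46.5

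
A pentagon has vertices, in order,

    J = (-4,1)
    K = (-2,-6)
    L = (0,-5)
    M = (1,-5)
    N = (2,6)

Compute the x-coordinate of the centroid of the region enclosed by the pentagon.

Apply Gauss's area formula. First the cross-terms c_i = x_i·y_{i+1} − x_{i+1}·y_i:
  26, 10, 5, 16, 26  ⇒  2A = 83, A = 41.5.
Then Σ (x_i + x_{i+1})·c_i = -175, so x̄ = -175 / (6·41.5) = -175/249.

-175/249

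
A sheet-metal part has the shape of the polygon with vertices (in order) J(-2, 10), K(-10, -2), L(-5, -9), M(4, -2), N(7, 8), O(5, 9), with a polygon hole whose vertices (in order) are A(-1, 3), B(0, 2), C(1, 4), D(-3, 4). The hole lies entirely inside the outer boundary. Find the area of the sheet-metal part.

Outer boundary:
Σ = (104) + (80) + (46) + (46) + (23) + (68) = 367
Area = |Σ|/2 = 183.5.
Hole:
Σ = (-2) + (-2) + (16) + (-5) = 7
Area = |Σ|/2 = 3.5.
Net area = 183.5 − 3.5 = 180.

180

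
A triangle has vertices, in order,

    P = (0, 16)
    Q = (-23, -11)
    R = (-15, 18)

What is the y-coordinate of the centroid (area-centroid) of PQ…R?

Apply Gauss's area formula. First the cross-terms c_i = x_i·y_{i+1} − x_{i+1}·y_i:
  368, -579, -240  ⇒  2A = -451, A = -225.5.
Then Σ (y_i + y_{i+1})·c_i = -10373, so ȳ = -10373 / (6·(-225.5)) = 23/3.

23/3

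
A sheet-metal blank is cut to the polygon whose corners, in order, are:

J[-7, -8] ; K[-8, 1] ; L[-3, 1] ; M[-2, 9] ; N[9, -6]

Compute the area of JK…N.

142

Apply the shoelace formula: 2A = Σ (x_i·y_{i+1} − x_{i+1}·y_i), indices taken mod 5.
Σ = (-71) + (-5) + (-25) + (-69) + (-114) = -284
Area = |Σ|/2 = 142.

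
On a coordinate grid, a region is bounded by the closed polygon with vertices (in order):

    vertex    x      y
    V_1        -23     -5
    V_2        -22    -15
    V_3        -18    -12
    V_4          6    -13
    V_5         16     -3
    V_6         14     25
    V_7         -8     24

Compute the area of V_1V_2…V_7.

1147.5

Apply the surveyor's formula: 2A = Σ (x_i·y_{i+1} − x_{i+1}·y_i), indices taken mod 7.
Σ = (235) + (-6) + (306) + (190) + (442) + (536) + (592) = 2295
Area = |Σ|/2 = 1147.5.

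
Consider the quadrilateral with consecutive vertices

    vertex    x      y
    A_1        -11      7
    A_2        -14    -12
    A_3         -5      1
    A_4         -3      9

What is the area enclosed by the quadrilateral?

96

Σ = (230) + (-74) + (-42) + (78) = 192
Area = |Σ|/2 = 96.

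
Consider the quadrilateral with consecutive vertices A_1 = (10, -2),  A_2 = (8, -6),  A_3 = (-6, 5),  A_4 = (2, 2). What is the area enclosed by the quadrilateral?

43

Apply Gauss's area formula: 2A = Σ (x_i·y_{i+1} − x_{i+1}·y_i), indices taken mod 4.
Σ = (-44) + (4) + (-22) + (-24) = -86
Area = |Σ|/2 = 43.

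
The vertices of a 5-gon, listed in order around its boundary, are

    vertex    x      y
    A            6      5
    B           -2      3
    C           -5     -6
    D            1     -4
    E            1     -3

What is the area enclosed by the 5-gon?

Apply Gauss's area formula: 2A = Σ (x_i·y_{i+1} − x_{i+1}·y_i), indices taken mod 5.
A→B: (6)(3) − (-2)(5) = 28
B→C: (-2)(-6) − (-5)(3) = 27
C→D: (-5)(-4) − (1)(-6) = 26
D→E: (1)(-3) − (1)(-4) = 1
E→A: (1)(5) − (6)(-3) = 23
Σ = 105
Area = |Σ|/2 = 52.5.

52.5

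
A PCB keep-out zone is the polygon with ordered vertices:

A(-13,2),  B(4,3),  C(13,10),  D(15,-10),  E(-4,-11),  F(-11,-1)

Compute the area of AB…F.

341.5

Apply Gauss's area formula: 2A = Σ (x_i·y_{i+1} − x_{i+1}·y_i), indices taken mod 6.
Cross-terms: -47, 1, -280, -205, -117, -35  ⇒  Σ = -683
Area = |Σ|/2 = 341.5.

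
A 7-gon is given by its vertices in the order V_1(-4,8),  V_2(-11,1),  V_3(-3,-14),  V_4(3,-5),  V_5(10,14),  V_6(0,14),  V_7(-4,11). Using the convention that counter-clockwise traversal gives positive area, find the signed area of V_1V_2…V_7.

Σ = (84) + (157) + (57) + (92) + (140) + (56) + (12) = 598
Signed area = Σ/2 = 299 (positive ⇒ counter-clockwise traversal).

299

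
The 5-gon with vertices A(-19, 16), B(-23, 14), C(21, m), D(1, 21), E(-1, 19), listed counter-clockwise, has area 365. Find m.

-4

Write out the shoelace sum; only the two edges meeting at C involve m:
2·Area = [((-23)·m − 21·14) + (21·21 − 1·m)] + 487
       = -24·m + 634 = 730
⇒ m = -4.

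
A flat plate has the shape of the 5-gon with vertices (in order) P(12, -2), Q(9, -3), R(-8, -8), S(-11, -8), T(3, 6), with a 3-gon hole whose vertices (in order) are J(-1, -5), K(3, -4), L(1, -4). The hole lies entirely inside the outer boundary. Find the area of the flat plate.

Outer boundary:
Apply the shoelace (surveyor's) formula: 2A = Σ (x_i·y_{i+1} − x_{i+1}·y_i), indices taken mod 5.
P→Q: (12)(-3) − (9)(-2) = -18
Q→R: (9)(-8) − (-8)(-3) = -96
R→S: (-8)(-8) − (-11)(-8) = -24
S→T: (-11)(6) − (3)(-8) = -42
T→P: (3)(-2) − (12)(6) = -78
Σ = -258
Area = |Σ|/2 = 129.
Hole:
Cross-terms: 19, -8, -9  ⇒  Σ = 2
Area = |Σ|/2 = 1.
Net area = 129 − 1 = 128.

128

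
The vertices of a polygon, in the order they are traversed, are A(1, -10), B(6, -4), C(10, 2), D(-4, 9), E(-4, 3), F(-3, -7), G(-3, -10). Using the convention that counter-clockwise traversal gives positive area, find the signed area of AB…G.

158

Cross-terms: 56, 52, 98, 24, 37, 9, 40  ⇒  Σ = 316
Signed area = Σ/2 = 158 (positive ⇒ counter-clockwise traversal).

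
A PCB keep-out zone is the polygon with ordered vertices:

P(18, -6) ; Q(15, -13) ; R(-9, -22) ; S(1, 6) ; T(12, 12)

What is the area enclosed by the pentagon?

Apply the shoelace (surveyor's) formula: 2A = Σ (x_i·y_{i+1} − x_{i+1}·y_i), indices taken mod 5.
Σ = (-144) + (-447) + (-32) + (-60) + (-288) = -971
Area = |Σ|/2 = 485.5.

485.5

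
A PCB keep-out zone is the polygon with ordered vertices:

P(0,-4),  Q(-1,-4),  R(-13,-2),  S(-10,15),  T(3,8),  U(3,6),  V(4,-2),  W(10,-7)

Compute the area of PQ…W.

239

Apply Gauss's area formula: 2A = Σ (x_i·y_{i+1} − x_{i+1}·y_i), indices taken mod 8.
Σ = (-4) + (-50) + (-215) + (-125) + (-6) + (-30) + (-8) + (-40) = -478
Area = |Σ|/2 = 239.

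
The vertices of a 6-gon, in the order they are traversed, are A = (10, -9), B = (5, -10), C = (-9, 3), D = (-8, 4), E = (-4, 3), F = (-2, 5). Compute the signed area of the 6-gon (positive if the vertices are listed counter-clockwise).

Σ = (-55) + (-75) + (-12) + (-8) + (-14) + (-32) = -196
Signed area = Σ/2 = -98 (negative ⇒ clockwise traversal).

-98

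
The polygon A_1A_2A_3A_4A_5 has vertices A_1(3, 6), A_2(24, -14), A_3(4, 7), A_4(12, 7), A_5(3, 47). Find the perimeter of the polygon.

148

|A_1A_2| = √((21)² + (-20)²) = √841 = 29
|A_2A_3| = √((-20)² + (21)²) = √841 = 29
|A_3A_4| = √((8)² + (0)²) = √64 = 8
|A_4A_5| = √((-9)² + (40)²) = √1681 = 41
|A_5A_1| = √((0)² + (-41)²) = √1681 = 41
Perimeter = 29 + 29 + 8 + 41 + 41 = 148.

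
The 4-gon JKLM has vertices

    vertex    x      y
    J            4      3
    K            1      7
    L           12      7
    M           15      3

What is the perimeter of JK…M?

32

|JK| = √((-3)² + (4)²) = √25 = 5
|KL| = √((11)² + (0)²) = √121 = 11
|LM| = √((3)² + (-4)²) = √25 = 5
|MJ| = √((-11)² + (0)²) = √121 = 11
Perimeter = 5 + 11 + 5 + 11 = 32.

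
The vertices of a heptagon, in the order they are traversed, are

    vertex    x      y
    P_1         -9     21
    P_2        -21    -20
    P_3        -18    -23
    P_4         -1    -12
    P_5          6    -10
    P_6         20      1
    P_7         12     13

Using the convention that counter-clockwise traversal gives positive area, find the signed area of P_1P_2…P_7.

Σ = (621) + (123) + (193) + (82) + (206) + (248) + (369) = 1842
Signed area = Σ/2 = 921 (positive ⇒ counter-clockwise traversal).

921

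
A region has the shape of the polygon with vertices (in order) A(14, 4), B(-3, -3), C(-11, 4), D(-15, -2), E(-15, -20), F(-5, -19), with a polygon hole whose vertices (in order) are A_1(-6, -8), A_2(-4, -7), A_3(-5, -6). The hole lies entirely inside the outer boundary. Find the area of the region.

352.5

Outer boundary:
Apply the shoelace formula: 2A = Σ (x_i·y_{i+1} − x_{i+1}·y_i), indices taken mod 6.
Cross-terms: -30, -45, 82, 270, 185, 246  ⇒  Σ = 708
Area = |Σ|/2 = 354.
Hole:
Apply the surveyor's formula: 2A = Σ (x_i·y_{i+1} − x_{i+1}·y_i), indices taken mod 3.
Cross-terms: 10, -11, 4  ⇒  Σ = 3
Area = |Σ|/2 = 1.5.
Net area = 354 − 1.5 = 352.5.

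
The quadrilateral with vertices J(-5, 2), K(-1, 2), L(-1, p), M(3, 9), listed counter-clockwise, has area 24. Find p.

Write out the shoelace sum; only the two edges meeting at L involve p:
2·Area = [((-1)·p − (-1)·2) + ((-1)·9 − 3·p)] + 43
       = -4·p + 36 = 48
⇒ p = -3.

-3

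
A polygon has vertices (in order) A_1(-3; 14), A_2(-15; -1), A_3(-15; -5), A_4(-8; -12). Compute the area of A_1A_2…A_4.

132.5

Σ = (213) + (60) + (140) + (-148) = 265
Area = |Σ|/2 = 132.5.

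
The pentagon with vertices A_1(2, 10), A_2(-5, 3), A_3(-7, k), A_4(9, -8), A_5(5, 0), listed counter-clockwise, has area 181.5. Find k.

The doubled signed area Σ (x_i y_{i+1} − x_{i+1} y_i) is linear in k.
With k=0 it equals 223; the coefficient of k is -14 (from the two edges through A_3).
So -14·k + 223 = 2·181.5 = 363 ⇒ k = -10.

-10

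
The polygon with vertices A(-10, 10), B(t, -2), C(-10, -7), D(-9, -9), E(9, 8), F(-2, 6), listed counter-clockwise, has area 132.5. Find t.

Write out the shoelace sum; only the two edges meeting at B involve t:
2·Area = [((-10)·(-2) − t·10) + (t·(-7) − (-10)·(-2))] + 146
       = -17·t + 146 = 265
⇒ t = -7.

-7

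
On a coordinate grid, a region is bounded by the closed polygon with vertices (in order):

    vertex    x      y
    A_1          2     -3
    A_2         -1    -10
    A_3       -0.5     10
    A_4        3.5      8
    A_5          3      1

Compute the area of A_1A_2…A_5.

54.25

Apply the surveyor's formula: 2A = Σ (x_i·y_{i+1} − x_{i+1}·y_i), indices taken mod 5.
Σ = (-23) + (-15) + (-39) + (-20.5) + (-11) = -108.5
Area = |Σ|/2 = 54.25.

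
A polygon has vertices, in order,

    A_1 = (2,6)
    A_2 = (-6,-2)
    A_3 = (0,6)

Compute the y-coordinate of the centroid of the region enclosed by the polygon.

10/3

Apply the shoelace formula. First the cross-terms c_i = x_i·y_{i+1} − x_{i+1}·y_i:
  32, -36, -12  ⇒  2A = -16, A = -8.
Then Σ (y_i + y_{i+1})·c_i = -160, so ȳ = -160 / (6·(-8)) = 10/3.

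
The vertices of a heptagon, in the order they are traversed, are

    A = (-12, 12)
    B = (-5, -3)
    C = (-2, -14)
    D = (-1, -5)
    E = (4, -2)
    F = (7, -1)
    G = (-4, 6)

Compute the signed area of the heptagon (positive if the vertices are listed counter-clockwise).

Apply the shoelace (surveyor's) formula: 2A = Σ (x_i·y_{i+1} − x_{i+1}·y_i), indices taken mod 7.
Σ = (96) + (64) + (-4) + (22) + (10) + (38) + (24) = 250
Signed area = Σ/2 = 125 (positive ⇒ counter-clockwise traversal).

125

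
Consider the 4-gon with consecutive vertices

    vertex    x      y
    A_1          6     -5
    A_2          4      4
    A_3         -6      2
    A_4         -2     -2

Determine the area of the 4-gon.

57

Cross-terms: 44, 32, 16, 22  ⇒  Σ = 114
Area = |Σ|/2 = 57.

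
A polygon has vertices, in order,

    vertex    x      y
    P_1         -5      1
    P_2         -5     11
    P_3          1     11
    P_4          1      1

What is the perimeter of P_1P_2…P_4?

|P_1P_2| = √((0)² + (10)²) = √100 = 10
|P_2P_3| = √((6)² + (0)²) = √36 = 6
|P_3P_4| = √((0)² + (-10)²) = √100 = 10
|P_4P_1| = √((-6)² + (0)²) = √36 = 6
Perimeter = 10 + 6 + 10 + 6 = 32.

32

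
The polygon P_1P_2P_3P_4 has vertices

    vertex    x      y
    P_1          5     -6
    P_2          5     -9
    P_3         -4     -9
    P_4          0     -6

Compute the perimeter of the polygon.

|P_1P_2| = √((0)² + (-3)²) = √9 = 3
|P_2P_3| = √((-9)² + (0)²) = √81 = 9
|P_3P_4| = √((4)² + (3)²) = √25 = 5
|P_4P_1| = √((5)² + (0)²) = √25 = 5
Perimeter = 3 + 9 + 5 + 5 = 22.

22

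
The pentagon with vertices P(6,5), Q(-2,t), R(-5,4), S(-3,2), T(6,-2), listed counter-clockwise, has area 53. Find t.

6

The doubled signed area Σ (x_i y_{i+1} − x_{i+1} y_i) is linear in t.
With t=0 it equals 40; the coefficient of t is 11 (from the two edges through Q).
So 11·t + 40 = 2·53 = 106 ⇒ t = 6.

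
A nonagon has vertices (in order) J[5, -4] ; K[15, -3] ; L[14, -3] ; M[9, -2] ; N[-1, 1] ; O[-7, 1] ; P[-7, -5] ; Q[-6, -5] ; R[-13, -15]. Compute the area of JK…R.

126.5

Apply the shoelace (surveyor's) formula: 2A = Σ (x_i·y_{i+1} − x_{i+1}·y_i), indices taken mod 9.
Σ = (45) + (-3) + (-1) + (7) + (6) + (42) + (5) + (25) + (127) = 253
Area = |Σ|/2 = 126.5.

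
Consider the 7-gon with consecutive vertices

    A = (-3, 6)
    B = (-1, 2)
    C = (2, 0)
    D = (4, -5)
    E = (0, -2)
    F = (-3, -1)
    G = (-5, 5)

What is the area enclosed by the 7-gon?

31.5

Apply the surveyor's formula: 2A = Σ (x_i·y_{i+1} − x_{i+1}·y_i), indices taken mod 7.
Σ = (0) + (-4) + (-10) + (-8) + (-6) + (-20) + (-15) = -63
Area = |Σ|/2 = 31.5.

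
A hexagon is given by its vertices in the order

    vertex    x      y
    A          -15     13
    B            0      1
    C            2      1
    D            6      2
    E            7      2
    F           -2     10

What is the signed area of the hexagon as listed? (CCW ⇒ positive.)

88.5

Σ = (-15) + (-2) + (-2) + (-2) + (74) + (124) = 177
Signed area = Σ/2 = 88.5 (positive ⇒ counter-clockwise traversal).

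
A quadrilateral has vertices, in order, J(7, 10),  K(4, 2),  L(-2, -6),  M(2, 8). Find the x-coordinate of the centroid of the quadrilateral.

Apply the surveyor's formula. First the cross-terms c_i = x_i·y_{i+1} − x_{i+1}·y_i:
  -26, -20, -4, -36  ⇒  2A = -86, A = -43.
Then Σ (x_i + x_{i+1})·c_i = -650, so x̄ = -650 / (6·(-43)) = 325/129.

325/129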